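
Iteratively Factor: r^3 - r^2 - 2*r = (r + 1)*(r^2 - 2*r) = r*(r + 1)*(r - 2)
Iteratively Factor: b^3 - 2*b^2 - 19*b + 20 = (b + 4)*(b^2 - 6*b + 5) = (b - 1)*(b + 4)*(b - 5)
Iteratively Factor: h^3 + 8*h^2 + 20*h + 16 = (h + 4)*(h^2 + 4*h + 4) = (h + 2)*(h + 4)*(h + 2)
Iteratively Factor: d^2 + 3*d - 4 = (d - 1)*(d + 4)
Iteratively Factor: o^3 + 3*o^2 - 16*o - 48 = (o + 3)*(o^2 - 16) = (o - 4)*(o + 3)*(o + 4)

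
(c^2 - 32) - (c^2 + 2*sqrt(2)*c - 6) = -2*sqrt(2)*c - 26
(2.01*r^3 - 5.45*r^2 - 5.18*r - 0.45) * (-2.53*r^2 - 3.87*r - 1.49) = -5.0853*r^5 + 6.0098*r^4 + 31.202*r^3 + 29.3056*r^2 + 9.4597*r + 0.6705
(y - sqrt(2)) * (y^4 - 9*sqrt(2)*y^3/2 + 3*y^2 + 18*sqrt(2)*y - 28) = y^5 - 11*sqrt(2)*y^4/2 + 12*y^3 + 15*sqrt(2)*y^2 - 64*y + 28*sqrt(2)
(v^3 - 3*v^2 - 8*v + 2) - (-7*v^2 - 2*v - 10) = v^3 + 4*v^2 - 6*v + 12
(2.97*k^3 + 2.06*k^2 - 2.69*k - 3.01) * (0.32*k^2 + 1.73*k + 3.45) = 0.9504*k^5 + 5.7973*k^4 + 12.9495*k^3 + 1.4901*k^2 - 14.4878*k - 10.3845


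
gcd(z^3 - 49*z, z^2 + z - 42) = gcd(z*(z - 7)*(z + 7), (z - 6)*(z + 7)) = z + 7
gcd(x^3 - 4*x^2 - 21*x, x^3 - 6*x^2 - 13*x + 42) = x^2 - 4*x - 21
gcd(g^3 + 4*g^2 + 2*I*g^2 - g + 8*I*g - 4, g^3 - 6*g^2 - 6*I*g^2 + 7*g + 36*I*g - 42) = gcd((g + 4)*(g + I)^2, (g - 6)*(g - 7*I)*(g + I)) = g + I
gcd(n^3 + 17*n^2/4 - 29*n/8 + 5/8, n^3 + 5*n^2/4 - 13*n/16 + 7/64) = n - 1/4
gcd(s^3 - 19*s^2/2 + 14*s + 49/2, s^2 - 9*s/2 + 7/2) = s - 7/2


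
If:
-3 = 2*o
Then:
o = -3/2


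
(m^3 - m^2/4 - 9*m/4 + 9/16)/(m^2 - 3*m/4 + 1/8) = (4*m^2 - 9)/(2*(2*m - 1))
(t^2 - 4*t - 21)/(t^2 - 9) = (t - 7)/(t - 3)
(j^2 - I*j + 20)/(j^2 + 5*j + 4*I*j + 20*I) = (j - 5*I)/(j + 5)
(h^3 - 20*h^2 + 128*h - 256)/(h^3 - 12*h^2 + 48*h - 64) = (h^2 - 16*h + 64)/(h^2 - 8*h + 16)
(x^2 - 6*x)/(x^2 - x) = (x - 6)/(x - 1)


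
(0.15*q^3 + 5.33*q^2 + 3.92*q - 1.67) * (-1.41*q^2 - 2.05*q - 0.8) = -0.2115*q^5 - 7.8228*q^4 - 16.5737*q^3 - 9.9453*q^2 + 0.2875*q + 1.336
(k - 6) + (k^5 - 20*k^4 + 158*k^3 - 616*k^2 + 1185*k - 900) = k^5 - 20*k^4 + 158*k^3 - 616*k^2 + 1186*k - 906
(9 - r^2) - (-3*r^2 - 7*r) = 2*r^2 + 7*r + 9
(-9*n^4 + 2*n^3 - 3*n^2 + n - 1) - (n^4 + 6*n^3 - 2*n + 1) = -10*n^4 - 4*n^3 - 3*n^2 + 3*n - 2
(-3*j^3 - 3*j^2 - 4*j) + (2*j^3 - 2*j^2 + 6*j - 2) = -j^3 - 5*j^2 + 2*j - 2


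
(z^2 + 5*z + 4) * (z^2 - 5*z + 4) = z^4 - 17*z^2 + 16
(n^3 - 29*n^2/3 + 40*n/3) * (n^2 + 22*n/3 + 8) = n^5 - 7*n^4/3 - 446*n^3/9 + 184*n^2/9 + 320*n/3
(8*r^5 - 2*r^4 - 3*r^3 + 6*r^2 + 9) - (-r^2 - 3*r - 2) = 8*r^5 - 2*r^4 - 3*r^3 + 7*r^2 + 3*r + 11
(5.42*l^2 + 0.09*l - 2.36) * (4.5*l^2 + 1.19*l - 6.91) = 24.39*l^4 + 6.8548*l^3 - 47.9651*l^2 - 3.4303*l + 16.3076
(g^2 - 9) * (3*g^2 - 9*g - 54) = 3*g^4 - 9*g^3 - 81*g^2 + 81*g + 486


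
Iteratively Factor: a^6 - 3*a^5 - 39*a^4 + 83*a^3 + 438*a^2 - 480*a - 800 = (a - 5)*(a^5 + 2*a^4 - 29*a^3 - 62*a^2 + 128*a + 160) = (a - 5)*(a + 4)*(a^4 - 2*a^3 - 21*a^2 + 22*a + 40) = (a - 5)*(a + 4)^2*(a^3 - 6*a^2 + 3*a + 10) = (a - 5)*(a + 1)*(a + 4)^2*(a^2 - 7*a + 10) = (a - 5)*(a - 2)*(a + 1)*(a + 4)^2*(a - 5)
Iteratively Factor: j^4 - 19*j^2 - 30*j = (j - 5)*(j^3 + 5*j^2 + 6*j) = j*(j - 5)*(j^2 + 5*j + 6) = j*(j - 5)*(j + 2)*(j + 3)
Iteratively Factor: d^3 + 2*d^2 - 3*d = (d + 3)*(d^2 - d) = d*(d + 3)*(d - 1)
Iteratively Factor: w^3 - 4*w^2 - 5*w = (w - 5)*(w^2 + w) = (w - 5)*(w + 1)*(w)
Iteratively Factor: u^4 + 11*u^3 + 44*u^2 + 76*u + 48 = (u + 2)*(u^3 + 9*u^2 + 26*u + 24) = (u + 2)*(u + 4)*(u^2 + 5*u + 6) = (u + 2)*(u + 3)*(u + 4)*(u + 2)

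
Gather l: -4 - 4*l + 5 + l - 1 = -3*l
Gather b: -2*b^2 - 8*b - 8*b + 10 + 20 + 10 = -2*b^2 - 16*b + 40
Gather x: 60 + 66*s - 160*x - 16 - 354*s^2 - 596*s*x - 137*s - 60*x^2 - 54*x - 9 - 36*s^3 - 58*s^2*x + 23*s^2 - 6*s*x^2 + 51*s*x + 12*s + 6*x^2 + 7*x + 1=-36*s^3 - 331*s^2 - 59*s + x^2*(-6*s - 54) + x*(-58*s^2 - 545*s - 207) + 36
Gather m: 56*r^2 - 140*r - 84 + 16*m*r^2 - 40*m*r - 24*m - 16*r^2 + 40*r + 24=m*(16*r^2 - 40*r - 24) + 40*r^2 - 100*r - 60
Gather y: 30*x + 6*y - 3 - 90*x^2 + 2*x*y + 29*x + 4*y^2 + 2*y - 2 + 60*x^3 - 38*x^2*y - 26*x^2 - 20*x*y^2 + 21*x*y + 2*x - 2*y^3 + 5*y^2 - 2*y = 60*x^3 - 116*x^2 + 61*x - 2*y^3 + y^2*(9 - 20*x) + y*(-38*x^2 + 23*x + 6) - 5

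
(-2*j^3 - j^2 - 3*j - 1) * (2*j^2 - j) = -4*j^5 - 5*j^3 + j^2 + j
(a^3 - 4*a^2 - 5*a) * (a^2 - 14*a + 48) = a^5 - 18*a^4 + 99*a^3 - 122*a^2 - 240*a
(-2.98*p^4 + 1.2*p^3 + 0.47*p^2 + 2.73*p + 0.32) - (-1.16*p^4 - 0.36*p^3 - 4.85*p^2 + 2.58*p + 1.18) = -1.82*p^4 + 1.56*p^3 + 5.32*p^2 + 0.15*p - 0.86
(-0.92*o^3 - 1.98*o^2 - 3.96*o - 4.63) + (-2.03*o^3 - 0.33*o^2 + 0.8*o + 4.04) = -2.95*o^3 - 2.31*o^2 - 3.16*o - 0.59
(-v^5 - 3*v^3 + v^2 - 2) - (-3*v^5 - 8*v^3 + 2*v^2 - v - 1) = 2*v^5 + 5*v^3 - v^2 + v - 1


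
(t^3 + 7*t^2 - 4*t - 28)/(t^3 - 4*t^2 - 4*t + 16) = (t + 7)/(t - 4)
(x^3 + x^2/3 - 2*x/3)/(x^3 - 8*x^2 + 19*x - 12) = x*(3*x^2 + x - 2)/(3*(x^3 - 8*x^2 + 19*x - 12))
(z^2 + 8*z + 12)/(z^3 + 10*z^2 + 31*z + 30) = (z + 6)/(z^2 + 8*z + 15)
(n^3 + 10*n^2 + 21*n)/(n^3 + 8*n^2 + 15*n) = (n + 7)/(n + 5)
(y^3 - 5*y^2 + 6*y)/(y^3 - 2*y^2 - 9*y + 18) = y/(y + 3)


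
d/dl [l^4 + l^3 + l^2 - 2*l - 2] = 4*l^3 + 3*l^2 + 2*l - 2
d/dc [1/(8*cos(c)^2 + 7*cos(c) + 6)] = (16*cos(c) + 7)*sin(c)/(8*cos(c)^2 + 7*cos(c) + 6)^2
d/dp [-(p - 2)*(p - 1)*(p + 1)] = -3*p^2 + 4*p + 1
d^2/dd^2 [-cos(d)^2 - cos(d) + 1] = cos(d) + 2*cos(2*d)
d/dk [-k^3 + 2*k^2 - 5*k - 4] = -3*k^2 + 4*k - 5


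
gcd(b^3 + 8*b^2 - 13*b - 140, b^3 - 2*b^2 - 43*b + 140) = b^2 + 3*b - 28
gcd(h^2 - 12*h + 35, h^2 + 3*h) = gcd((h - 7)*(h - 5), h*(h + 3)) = 1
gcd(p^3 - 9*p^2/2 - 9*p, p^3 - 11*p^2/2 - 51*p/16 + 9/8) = p - 6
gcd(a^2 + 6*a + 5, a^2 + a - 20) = a + 5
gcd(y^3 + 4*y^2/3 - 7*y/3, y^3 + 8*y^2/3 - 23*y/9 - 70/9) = y + 7/3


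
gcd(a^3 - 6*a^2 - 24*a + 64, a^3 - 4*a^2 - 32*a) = a^2 - 4*a - 32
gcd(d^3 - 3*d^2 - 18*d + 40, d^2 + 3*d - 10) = d - 2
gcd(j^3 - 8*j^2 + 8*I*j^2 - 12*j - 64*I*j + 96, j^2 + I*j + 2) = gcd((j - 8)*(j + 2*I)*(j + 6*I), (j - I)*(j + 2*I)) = j + 2*I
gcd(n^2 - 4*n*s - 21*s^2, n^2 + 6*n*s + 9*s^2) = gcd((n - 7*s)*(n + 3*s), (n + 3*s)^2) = n + 3*s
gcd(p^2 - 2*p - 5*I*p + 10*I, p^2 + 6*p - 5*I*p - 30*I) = p - 5*I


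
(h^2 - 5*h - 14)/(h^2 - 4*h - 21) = (h + 2)/(h + 3)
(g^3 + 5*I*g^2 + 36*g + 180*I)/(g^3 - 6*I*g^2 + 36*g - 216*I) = (g + 5*I)/(g - 6*I)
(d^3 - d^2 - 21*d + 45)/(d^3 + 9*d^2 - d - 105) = (d - 3)/(d + 7)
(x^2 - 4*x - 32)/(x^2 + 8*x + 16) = (x - 8)/(x + 4)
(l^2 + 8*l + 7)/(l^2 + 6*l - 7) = (l + 1)/(l - 1)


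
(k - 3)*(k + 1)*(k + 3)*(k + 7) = k^4 + 8*k^3 - 2*k^2 - 72*k - 63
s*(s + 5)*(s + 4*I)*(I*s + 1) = I*s^4 - 3*s^3 + 5*I*s^3 - 15*s^2 + 4*I*s^2 + 20*I*s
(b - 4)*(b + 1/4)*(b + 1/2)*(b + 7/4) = b^4 - 3*b^3/2 - 137*b^2/16 - 177*b/32 - 7/8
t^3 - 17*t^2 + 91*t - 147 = (t - 7)^2*(t - 3)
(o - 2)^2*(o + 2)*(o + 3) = o^4 + o^3 - 10*o^2 - 4*o + 24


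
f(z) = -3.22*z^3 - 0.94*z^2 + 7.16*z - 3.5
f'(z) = -9.66*z^2 - 1.88*z + 7.16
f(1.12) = -1.18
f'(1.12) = -7.06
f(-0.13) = -4.44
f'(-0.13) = 7.24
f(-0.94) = -8.39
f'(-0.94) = 0.39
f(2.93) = -71.59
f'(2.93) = -81.28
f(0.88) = -0.12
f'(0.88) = -1.98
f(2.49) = -41.21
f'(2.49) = -57.41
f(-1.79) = -0.86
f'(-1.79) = -20.43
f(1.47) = -5.23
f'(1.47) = -16.48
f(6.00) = -689.90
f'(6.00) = -351.88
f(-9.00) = 2203.30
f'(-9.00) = -758.38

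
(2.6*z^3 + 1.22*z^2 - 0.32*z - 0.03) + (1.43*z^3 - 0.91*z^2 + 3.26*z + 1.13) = 4.03*z^3 + 0.31*z^2 + 2.94*z + 1.1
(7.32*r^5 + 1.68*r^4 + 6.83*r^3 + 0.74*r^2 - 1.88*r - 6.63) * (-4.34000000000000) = -31.7688*r^5 - 7.2912*r^4 - 29.6422*r^3 - 3.2116*r^2 + 8.1592*r + 28.7742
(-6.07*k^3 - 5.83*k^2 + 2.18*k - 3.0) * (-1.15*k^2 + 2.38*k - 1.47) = 6.9805*k^5 - 7.7421*k^4 - 7.4595*k^3 + 17.2085*k^2 - 10.3446*k + 4.41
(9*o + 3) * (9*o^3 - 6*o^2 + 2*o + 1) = 81*o^4 - 27*o^3 + 15*o + 3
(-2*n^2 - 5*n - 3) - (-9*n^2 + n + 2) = 7*n^2 - 6*n - 5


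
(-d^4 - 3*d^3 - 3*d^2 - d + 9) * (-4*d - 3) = 4*d^5 + 15*d^4 + 21*d^3 + 13*d^2 - 33*d - 27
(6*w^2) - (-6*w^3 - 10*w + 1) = 6*w^3 + 6*w^2 + 10*w - 1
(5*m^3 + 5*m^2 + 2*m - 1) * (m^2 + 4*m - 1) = 5*m^5 + 25*m^4 + 17*m^3 + 2*m^2 - 6*m + 1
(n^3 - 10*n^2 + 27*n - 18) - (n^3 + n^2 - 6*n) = -11*n^2 + 33*n - 18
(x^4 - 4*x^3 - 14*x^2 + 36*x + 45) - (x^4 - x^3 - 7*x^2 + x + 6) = -3*x^3 - 7*x^2 + 35*x + 39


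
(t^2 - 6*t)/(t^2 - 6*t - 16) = t*(6 - t)/(-t^2 + 6*t + 16)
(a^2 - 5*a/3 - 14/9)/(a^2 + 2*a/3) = (a - 7/3)/a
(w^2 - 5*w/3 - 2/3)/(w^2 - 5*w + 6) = (w + 1/3)/(w - 3)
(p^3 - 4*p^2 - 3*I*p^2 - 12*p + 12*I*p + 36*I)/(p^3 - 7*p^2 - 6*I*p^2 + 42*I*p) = (p^3 - p^2*(4 + 3*I) + 12*p*(-1 + I) + 36*I)/(p*(p^2 - p*(7 + 6*I) + 42*I))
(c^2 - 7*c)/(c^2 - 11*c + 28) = c/(c - 4)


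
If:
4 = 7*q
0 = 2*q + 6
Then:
No Solution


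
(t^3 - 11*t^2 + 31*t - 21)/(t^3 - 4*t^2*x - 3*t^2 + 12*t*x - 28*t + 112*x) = (-t^2 + 4*t - 3)/(-t^2 + 4*t*x - 4*t + 16*x)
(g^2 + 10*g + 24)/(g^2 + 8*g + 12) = (g + 4)/(g + 2)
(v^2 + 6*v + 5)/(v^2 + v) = (v + 5)/v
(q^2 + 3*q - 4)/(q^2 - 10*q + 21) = (q^2 + 3*q - 4)/(q^2 - 10*q + 21)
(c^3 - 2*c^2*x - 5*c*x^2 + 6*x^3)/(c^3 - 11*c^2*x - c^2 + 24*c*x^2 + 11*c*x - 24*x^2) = (-c^2 - c*x + 2*x^2)/(-c^2 + 8*c*x + c - 8*x)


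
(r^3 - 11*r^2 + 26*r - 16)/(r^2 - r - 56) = (r^2 - 3*r + 2)/(r + 7)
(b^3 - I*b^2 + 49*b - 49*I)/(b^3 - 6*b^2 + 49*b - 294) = (b - I)/(b - 6)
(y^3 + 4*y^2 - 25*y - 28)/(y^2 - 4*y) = y + 8 + 7/y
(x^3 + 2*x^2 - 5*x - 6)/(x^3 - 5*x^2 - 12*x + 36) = (x + 1)/(x - 6)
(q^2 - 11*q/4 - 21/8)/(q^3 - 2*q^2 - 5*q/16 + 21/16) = 2*(2*q - 7)/(4*q^2 - 11*q + 7)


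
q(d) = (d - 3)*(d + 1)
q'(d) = 2*d - 2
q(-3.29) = 14.40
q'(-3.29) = -8.58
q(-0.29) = -2.34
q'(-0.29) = -2.58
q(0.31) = -3.52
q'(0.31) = -1.38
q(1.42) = -3.82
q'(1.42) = 0.84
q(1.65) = -3.58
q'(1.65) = 1.30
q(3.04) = 0.16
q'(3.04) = 4.08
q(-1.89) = 4.35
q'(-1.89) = -5.78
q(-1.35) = 1.52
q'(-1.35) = -4.70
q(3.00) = 0.00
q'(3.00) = 4.00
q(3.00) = 0.00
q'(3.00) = 4.00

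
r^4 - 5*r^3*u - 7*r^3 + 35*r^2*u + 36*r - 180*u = (r - 6)*(r - 3)*(r + 2)*(r - 5*u)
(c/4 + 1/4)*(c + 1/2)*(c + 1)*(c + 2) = c^4/4 + 9*c^3/8 + 7*c^2/4 + 9*c/8 + 1/4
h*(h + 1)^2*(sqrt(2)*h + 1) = sqrt(2)*h^4 + h^3 + 2*sqrt(2)*h^3 + sqrt(2)*h^2 + 2*h^2 + h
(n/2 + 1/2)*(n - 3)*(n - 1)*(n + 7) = n^4/2 + 2*n^3 - 11*n^2 - 2*n + 21/2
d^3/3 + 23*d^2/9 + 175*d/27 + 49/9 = (d/3 + 1)*(d + 7/3)^2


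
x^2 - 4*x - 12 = (x - 6)*(x + 2)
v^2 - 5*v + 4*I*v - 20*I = (v - 5)*(v + 4*I)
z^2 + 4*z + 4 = (z + 2)^2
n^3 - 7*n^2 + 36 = (n - 6)*(n - 3)*(n + 2)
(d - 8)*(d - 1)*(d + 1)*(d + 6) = d^4 - 2*d^3 - 49*d^2 + 2*d + 48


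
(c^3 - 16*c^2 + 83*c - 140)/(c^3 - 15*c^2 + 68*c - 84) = (c^2 - 9*c + 20)/(c^2 - 8*c + 12)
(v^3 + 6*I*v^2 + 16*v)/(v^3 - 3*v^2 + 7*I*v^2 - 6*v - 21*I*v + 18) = v*(v^2 + 6*I*v + 16)/(v^3 + v^2*(-3 + 7*I) - 3*v*(2 + 7*I) + 18)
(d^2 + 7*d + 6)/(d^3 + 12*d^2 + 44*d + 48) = (d + 1)/(d^2 + 6*d + 8)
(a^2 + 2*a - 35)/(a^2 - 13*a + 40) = (a + 7)/(a - 8)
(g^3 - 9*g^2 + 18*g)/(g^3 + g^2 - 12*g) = (g - 6)/(g + 4)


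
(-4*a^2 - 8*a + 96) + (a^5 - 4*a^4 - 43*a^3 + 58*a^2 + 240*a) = a^5 - 4*a^4 - 43*a^3 + 54*a^2 + 232*a + 96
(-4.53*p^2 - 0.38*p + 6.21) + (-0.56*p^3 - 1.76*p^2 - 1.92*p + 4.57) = -0.56*p^3 - 6.29*p^2 - 2.3*p + 10.78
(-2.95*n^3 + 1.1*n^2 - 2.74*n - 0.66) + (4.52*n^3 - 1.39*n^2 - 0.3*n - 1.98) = 1.57*n^3 - 0.29*n^2 - 3.04*n - 2.64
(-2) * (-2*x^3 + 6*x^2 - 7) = 4*x^3 - 12*x^2 + 14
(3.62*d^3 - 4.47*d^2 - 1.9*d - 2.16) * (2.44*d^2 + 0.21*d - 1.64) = 8.8328*d^5 - 10.1466*d^4 - 11.5115*d^3 + 1.6614*d^2 + 2.6624*d + 3.5424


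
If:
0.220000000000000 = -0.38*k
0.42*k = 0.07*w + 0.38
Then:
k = -0.58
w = -8.90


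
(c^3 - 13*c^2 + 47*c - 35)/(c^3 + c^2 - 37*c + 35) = (c - 7)/(c + 7)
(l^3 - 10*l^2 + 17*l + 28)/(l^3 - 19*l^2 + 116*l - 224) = (l + 1)/(l - 8)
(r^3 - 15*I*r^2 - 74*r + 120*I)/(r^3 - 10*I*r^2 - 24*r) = (r - 5*I)/r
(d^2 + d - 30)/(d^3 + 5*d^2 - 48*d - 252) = (d - 5)/(d^2 - d - 42)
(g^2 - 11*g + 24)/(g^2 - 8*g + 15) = (g - 8)/(g - 5)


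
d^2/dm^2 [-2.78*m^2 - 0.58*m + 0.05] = -5.56000000000000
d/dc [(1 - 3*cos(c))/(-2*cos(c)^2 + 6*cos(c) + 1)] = (6*cos(c)^2 - 4*cos(c) + 9)*sin(c)/(6*cos(c) - cos(2*c))^2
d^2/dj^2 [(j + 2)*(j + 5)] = 2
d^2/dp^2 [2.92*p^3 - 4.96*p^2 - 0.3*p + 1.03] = 17.52*p - 9.92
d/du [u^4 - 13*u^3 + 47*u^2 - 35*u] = 4*u^3 - 39*u^2 + 94*u - 35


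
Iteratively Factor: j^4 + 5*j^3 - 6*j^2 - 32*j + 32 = (j - 2)*(j^3 + 7*j^2 + 8*j - 16) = (j - 2)*(j - 1)*(j^2 + 8*j + 16) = (j - 2)*(j - 1)*(j + 4)*(j + 4)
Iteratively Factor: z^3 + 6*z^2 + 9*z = (z + 3)*(z^2 + 3*z) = z*(z + 3)*(z + 3)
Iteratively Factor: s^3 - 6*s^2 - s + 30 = (s - 3)*(s^2 - 3*s - 10) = (s - 5)*(s - 3)*(s + 2)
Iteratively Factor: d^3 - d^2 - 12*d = (d - 4)*(d^2 + 3*d) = d*(d - 4)*(d + 3)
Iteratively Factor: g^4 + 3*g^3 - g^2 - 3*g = (g + 1)*(g^3 + 2*g^2 - 3*g) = g*(g + 1)*(g^2 + 2*g - 3) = g*(g - 1)*(g + 1)*(g + 3)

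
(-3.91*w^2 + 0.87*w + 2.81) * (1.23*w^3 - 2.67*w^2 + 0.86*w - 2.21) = -4.8093*w^5 + 11.5098*w^4 - 2.2292*w^3 + 1.8866*w^2 + 0.4939*w - 6.2101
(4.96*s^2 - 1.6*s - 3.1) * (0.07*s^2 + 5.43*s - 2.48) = 0.3472*s^4 + 26.8208*s^3 - 21.2058*s^2 - 12.865*s + 7.688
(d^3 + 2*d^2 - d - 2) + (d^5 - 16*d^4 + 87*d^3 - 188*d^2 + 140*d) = d^5 - 16*d^4 + 88*d^3 - 186*d^2 + 139*d - 2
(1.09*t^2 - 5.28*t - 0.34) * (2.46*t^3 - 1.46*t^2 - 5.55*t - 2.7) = 2.6814*t^5 - 14.5802*t^4 + 0.8229*t^3 + 26.8574*t^2 + 16.143*t + 0.918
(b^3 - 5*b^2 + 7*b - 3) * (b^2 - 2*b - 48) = b^5 - 7*b^4 - 31*b^3 + 223*b^2 - 330*b + 144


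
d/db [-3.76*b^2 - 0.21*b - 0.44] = -7.52*b - 0.21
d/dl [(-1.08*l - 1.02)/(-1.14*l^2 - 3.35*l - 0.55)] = (1.2312*l^2 + 3.618*l - (1.08*l + 1.02)*(2.28*l + 3.35) + 0.594)/(1.14*l^2 + 3.35*l + 0.55)^2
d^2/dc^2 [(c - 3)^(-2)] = 6/(c - 3)^4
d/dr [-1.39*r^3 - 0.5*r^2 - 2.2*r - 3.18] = -4.17*r^2 - 1.0*r - 2.2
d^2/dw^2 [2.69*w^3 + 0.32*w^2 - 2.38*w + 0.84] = 16.14*w + 0.64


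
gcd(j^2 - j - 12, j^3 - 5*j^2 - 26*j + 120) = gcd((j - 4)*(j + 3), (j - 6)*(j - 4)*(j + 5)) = j - 4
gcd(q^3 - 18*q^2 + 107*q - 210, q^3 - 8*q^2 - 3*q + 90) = q^2 - 11*q + 30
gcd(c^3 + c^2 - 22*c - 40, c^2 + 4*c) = c + 4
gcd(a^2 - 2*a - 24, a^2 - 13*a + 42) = a - 6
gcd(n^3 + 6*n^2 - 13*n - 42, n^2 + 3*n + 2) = n + 2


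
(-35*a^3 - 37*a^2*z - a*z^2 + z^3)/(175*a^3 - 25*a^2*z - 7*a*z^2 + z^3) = (a + z)/(-5*a + z)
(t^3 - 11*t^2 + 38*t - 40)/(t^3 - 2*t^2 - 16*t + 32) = (t - 5)/(t + 4)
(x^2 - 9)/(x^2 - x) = (x^2 - 9)/(x*(x - 1))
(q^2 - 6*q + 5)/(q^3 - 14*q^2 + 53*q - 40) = 1/(q - 8)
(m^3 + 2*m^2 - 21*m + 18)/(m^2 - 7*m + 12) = (m^2 + 5*m - 6)/(m - 4)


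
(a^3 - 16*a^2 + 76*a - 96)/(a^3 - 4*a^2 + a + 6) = (a^2 - 14*a + 48)/(a^2 - 2*a - 3)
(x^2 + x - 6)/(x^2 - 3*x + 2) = (x + 3)/(x - 1)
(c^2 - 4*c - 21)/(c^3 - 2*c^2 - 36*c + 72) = (c^2 - 4*c - 21)/(c^3 - 2*c^2 - 36*c + 72)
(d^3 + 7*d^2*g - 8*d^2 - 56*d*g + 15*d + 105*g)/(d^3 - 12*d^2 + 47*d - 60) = (d + 7*g)/(d - 4)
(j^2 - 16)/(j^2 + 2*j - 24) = (j + 4)/(j + 6)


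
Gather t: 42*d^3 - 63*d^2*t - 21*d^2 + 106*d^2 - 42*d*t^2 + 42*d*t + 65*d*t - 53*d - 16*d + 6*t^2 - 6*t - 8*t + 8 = 42*d^3 + 85*d^2 - 69*d + t^2*(6 - 42*d) + t*(-63*d^2 + 107*d - 14) + 8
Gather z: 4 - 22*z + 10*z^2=10*z^2 - 22*z + 4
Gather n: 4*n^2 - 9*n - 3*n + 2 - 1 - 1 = 4*n^2 - 12*n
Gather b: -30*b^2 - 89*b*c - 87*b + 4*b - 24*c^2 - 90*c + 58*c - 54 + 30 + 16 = -30*b^2 + b*(-89*c - 83) - 24*c^2 - 32*c - 8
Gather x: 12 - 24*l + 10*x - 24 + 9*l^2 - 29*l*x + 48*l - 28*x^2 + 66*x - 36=9*l^2 + 24*l - 28*x^2 + x*(76 - 29*l) - 48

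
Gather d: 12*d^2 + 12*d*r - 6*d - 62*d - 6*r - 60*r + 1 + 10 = 12*d^2 + d*(12*r - 68) - 66*r + 11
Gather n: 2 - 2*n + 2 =4 - 2*n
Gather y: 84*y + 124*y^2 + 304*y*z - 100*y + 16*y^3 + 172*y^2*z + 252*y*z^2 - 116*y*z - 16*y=16*y^3 + y^2*(172*z + 124) + y*(252*z^2 + 188*z - 32)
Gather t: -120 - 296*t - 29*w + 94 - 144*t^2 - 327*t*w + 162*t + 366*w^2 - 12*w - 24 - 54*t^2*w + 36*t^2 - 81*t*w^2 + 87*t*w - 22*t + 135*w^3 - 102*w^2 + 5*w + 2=t^2*(-54*w - 108) + t*(-81*w^2 - 240*w - 156) + 135*w^3 + 264*w^2 - 36*w - 48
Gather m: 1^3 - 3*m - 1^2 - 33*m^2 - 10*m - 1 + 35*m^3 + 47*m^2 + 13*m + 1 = 35*m^3 + 14*m^2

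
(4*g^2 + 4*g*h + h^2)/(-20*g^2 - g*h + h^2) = (-4*g^2 - 4*g*h - h^2)/(20*g^2 + g*h - h^2)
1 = 1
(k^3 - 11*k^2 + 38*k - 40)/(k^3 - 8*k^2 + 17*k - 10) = (k - 4)/(k - 1)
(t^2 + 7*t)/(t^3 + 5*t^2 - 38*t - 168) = t/(t^2 - 2*t - 24)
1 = 1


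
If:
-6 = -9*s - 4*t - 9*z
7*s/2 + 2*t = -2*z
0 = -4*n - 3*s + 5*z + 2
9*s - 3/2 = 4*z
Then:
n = 533/424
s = 63/106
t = -849/424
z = 51/53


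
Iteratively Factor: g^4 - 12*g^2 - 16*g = (g + 2)*(g^3 - 2*g^2 - 8*g) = g*(g + 2)*(g^2 - 2*g - 8) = g*(g + 2)^2*(g - 4)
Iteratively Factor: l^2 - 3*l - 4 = (l + 1)*(l - 4)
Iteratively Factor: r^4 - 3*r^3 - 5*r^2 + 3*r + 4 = (r - 4)*(r^3 + r^2 - r - 1) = (r - 4)*(r - 1)*(r^2 + 2*r + 1) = (r - 4)*(r - 1)*(r + 1)*(r + 1)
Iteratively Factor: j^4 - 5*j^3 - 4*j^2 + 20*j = (j - 5)*(j^3 - 4*j) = (j - 5)*(j - 2)*(j^2 + 2*j) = (j - 5)*(j - 2)*(j + 2)*(j)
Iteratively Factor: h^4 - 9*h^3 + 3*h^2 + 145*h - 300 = (h - 3)*(h^3 - 6*h^2 - 15*h + 100) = (h - 5)*(h - 3)*(h^2 - h - 20) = (h - 5)^2*(h - 3)*(h + 4)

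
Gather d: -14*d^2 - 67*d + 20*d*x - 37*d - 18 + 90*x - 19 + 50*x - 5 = -14*d^2 + d*(20*x - 104) + 140*x - 42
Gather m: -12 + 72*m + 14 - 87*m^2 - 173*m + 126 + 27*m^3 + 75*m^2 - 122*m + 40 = 27*m^3 - 12*m^2 - 223*m + 168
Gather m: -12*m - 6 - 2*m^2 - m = -2*m^2 - 13*m - 6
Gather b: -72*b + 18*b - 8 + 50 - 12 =30 - 54*b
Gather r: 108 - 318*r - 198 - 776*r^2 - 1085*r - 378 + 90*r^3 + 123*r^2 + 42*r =90*r^3 - 653*r^2 - 1361*r - 468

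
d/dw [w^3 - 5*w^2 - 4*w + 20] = 3*w^2 - 10*w - 4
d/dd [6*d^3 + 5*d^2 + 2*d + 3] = 18*d^2 + 10*d + 2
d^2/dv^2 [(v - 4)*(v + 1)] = 2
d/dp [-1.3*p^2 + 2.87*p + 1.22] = 2.87 - 2.6*p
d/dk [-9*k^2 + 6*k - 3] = 6 - 18*k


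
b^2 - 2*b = b*(b - 2)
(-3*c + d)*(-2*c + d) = 6*c^2 - 5*c*d + d^2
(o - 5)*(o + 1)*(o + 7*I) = o^3 - 4*o^2 + 7*I*o^2 - 5*o - 28*I*o - 35*I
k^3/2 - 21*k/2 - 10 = (k/2 + 1/2)*(k - 5)*(k + 4)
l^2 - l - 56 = (l - 8)*(l + 7)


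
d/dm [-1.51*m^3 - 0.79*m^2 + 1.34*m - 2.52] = -4.53*m^2 - 1.58*m + 1.34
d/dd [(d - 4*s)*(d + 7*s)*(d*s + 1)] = 3*d^2*s + 6*d*s^2 + 2*d - 28*s^3 + 3*s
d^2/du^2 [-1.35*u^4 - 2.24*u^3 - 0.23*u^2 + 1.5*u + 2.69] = -16.2*u^2 - 13.44*u - 0.46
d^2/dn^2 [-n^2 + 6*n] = -2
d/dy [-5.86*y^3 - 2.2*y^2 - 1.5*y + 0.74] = -17.58*y^2 - 4.4*y - 1.5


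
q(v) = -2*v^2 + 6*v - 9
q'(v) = 6 - 4*v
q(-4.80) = -83.88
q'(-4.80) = 25.20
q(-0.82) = -15.26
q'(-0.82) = 9.28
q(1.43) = -4.51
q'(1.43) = 0.28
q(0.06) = -8.65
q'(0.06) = 5.76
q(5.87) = -42.69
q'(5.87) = -17.48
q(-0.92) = -16.21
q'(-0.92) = 9.68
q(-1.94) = -28.17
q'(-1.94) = 13.76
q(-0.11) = -9.68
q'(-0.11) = 6.44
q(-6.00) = -117.00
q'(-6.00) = 30.00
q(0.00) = -9.00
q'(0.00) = 6.00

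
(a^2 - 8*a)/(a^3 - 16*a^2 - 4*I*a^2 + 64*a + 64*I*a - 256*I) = a/(a^2 - 4*a*(2 + I) + 32*I)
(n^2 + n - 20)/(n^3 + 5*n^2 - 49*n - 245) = (n - 4)/(n^2 - 49)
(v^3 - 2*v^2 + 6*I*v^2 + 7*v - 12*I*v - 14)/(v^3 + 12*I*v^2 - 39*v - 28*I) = (v^2 - v*(2 + I) + 2*I)/(v^2 + 5*I*v - 4)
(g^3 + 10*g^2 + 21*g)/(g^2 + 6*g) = (g^2 + 10*g + 21)/(g + 6)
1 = 1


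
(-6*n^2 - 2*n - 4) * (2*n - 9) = -12*n^3 + 50*n^2 + 10*n + 36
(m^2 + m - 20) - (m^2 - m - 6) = 2*m - 14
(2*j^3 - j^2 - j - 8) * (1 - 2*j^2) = -4*j^5 + 2*j^4 + 4*j^3 + 15*j^2 - j - 8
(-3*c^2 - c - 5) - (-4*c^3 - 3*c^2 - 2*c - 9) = 4*c^3 + c + 4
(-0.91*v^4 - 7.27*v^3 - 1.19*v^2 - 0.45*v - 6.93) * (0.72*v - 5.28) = -0.6552*v^5 - 0.4296*v^4 + 37.5288*v^3 + 5.9592*v^2 - 2.6136*v + 36.5904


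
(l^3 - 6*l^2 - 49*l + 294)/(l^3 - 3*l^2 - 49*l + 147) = (l - 6)/(l - 3)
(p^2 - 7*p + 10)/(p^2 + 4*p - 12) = (p - 5)/(p + 6)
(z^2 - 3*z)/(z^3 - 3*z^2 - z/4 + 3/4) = 4*z/(4*z^2 - 1)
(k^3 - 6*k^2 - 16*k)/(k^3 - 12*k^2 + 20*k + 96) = k/(k - 6)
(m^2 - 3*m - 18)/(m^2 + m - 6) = (m - 6)/(m - 2)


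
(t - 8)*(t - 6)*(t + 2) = t^3 - 12*t^2 + 20*t + 96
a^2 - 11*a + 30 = (a - 6)*(a - 5)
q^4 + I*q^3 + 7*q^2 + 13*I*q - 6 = (q - 3*I)*(q + I)^2*(q + 2*I)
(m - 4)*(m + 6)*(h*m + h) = h*m^3 + 3*h*m^2 - 22*h*m - 24*h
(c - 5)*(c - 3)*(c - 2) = c^3 - 10*c^2 + 31*c - 30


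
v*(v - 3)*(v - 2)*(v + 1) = v^4 - 4*v^3 + v^2 + 6*v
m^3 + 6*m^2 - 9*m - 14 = (m - 2)*(m + 1)*(m + 7)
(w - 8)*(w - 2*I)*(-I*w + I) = -I*w^3 - 2*w^2 + 9*I*w^2 + 18*w - 8*I*w - 16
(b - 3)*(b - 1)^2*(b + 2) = b^4 - 3*b^3 - 3*b^2 + 11*b - 6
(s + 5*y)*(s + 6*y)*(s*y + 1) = s^3*y + 11*s^2*y^2 + s^2 + 30*s*y^3 + 11*s*y + 30*y^2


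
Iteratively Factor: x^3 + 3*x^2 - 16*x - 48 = (x + 4)*(x^2 - x - 12) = (x - 4)*(x + 4)*(x + 3)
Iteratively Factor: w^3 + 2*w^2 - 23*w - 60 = (w + 3)*(w^2 - w - 20) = (w + 3)*(w + 4)*(w - 5)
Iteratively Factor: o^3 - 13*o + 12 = (o - 1)*(o^2 + o - 12) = (o - 1)*(o + 4)*(o - 3)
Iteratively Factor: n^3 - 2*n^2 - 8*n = (n - 4)*(n^2 + 2*n) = n*(n - 4)*(n + 2)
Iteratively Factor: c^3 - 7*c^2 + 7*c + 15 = (c + 1)*(c^2 - 8*c + 15) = (c - 5)*(c + 1)*(c - 3)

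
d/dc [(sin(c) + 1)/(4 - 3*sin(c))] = 7*cos(c)/(3*sin(c) - 4)^2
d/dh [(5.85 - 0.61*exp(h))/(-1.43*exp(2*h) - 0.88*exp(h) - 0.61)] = (-0.8723*exp(2*h) + 16.731*exp(h) + 5.5201)*exp(h)/(2.0449*exp(4*h) + 2.5168*exp(3*h) + 2.519*exp(2*h) + 1.0736*exp(h) + 0.3721)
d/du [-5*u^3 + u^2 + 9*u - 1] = -15*u^2 + 2*u + 9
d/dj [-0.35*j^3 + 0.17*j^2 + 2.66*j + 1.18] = -1.05*j^2 + 0.34*j + 2.66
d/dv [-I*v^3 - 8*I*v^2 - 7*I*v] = I*(-3*v^2 - 16*v - 7)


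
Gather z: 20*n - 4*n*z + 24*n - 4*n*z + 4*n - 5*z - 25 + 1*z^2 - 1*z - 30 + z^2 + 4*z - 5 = 48*n + 2*z^2 + z*(-8*n - 2) - 60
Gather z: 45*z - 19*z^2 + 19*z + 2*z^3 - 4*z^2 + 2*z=2*z^3 - 23*z^2 + 66*z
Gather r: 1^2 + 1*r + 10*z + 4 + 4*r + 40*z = 5*r + 50*z + 5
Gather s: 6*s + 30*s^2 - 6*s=30*s^2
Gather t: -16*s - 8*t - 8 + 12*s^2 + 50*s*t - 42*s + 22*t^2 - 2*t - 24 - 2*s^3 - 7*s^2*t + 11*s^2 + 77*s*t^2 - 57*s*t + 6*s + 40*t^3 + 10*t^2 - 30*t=-2*s^3 + 23*s^2 - 52*s + 40*t^3 + t^2*(77*s + 32) + t*(-7*s^2 - 7*s - 40) - 32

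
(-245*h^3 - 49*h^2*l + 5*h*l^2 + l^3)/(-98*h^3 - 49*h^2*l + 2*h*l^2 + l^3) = (5*h + l)/(2*h + l)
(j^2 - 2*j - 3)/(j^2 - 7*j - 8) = (j - 3)/(j - 8)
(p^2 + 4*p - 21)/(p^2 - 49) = (p - 3)/(p - 7)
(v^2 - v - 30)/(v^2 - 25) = (v - 6)/(v - 5)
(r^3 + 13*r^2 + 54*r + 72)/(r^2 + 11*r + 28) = (r^2 + 9*r + 18)/(r + 7)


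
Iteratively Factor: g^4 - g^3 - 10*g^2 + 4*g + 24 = (g + 2)*(g^3 - 3*g^2 - 4*g + 12) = (g - 3)*(g + 2)*(g^2 - 4) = (g - 3)*(g + 2)^2*(g - 2)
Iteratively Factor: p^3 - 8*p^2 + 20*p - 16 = (p - 2)*(p^2 - 6*p + 8) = (p - 4)*(p - 2)*(p - 2)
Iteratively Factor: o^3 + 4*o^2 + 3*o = (o + 3)*(o^2 + o) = o*(o + 3)*(o + 1)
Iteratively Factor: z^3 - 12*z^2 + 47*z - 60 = (z - 5)*(z^2 - 7*z + 12) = (z - 5)*(z - 3)*(z - 4)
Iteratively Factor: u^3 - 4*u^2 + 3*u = (u - 3)*(u^2 - u) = (u - 3)*(u - 1)*(u)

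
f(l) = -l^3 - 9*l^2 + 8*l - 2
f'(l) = -3*l^2 - 18*l + 8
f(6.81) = -680.73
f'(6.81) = -253.71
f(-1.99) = -45.68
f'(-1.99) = 31.94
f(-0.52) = -8.45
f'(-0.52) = 16.55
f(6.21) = -538.88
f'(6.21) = -219.47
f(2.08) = -33.30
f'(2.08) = -42.42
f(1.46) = -12.62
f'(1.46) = -24.67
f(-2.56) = -64.69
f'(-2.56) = 34.42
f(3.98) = -175.77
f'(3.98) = -111.16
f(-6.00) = -158.00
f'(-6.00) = 8.00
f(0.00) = -2.00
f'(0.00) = 8.00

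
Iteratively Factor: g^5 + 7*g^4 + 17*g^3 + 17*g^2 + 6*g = (g + 2)*(g^4 + 5*g^3 + 7*g^2 + 3*g) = (g + 1)*(g + 2)*(g^3 + 4*g^2 + 3*g) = g*(g + 1)*(g + 2)*(g^2 + 4*g + 3) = g*(g + 1)*(g + 2)*(g + 3)*(g + 1)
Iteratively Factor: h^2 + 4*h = (h + 4)*(h)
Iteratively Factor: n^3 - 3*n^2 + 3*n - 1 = (n - 1)*(n^2 - 2*n + 1) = (n - 1)^2*(n - 1)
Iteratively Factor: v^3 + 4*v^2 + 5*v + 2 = (v + 1)*(v^2 + 3*v + 2) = (v + 1)^2*(v + 2)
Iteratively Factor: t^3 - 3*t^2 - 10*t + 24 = (t - 2)*(t^2 - t - 12) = (t - 4)*(t - 2)*(t + 3)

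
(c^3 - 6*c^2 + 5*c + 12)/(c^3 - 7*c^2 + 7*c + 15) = (c - 4)/(c - 5)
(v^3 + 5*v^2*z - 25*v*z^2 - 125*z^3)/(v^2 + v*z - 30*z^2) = (v^2 + 10*v*z + 25*z^2)/(v + 6*z)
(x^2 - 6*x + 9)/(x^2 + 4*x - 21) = (x - 3)/(x + 7)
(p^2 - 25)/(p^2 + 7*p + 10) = (p - 5)/(p + 2)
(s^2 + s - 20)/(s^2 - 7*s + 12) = (s + 5)/(s - 3)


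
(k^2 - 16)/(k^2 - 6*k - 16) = (16 - k^2)/(-k^2 + 6*k + 16)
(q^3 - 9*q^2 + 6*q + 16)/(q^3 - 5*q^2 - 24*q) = (q^2 - q - 2)/(q*(q + 3))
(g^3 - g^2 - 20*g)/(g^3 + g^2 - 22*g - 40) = g/(g + 2)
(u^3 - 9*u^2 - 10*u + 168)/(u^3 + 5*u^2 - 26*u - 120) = (u^2 - 13*u + 42)/(u^2 + u - 30)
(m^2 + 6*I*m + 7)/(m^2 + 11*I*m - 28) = (m - I)/(m + 4*I)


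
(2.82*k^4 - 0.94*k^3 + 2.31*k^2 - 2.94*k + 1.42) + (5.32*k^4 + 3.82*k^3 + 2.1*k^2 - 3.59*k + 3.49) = 8.14*k^4 + 2.88*k^3 + 4.41*k^2 - 6.53*k + 4.91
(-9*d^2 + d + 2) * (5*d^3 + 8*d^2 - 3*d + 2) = -45*d^5 - 67*d^4 + 45*d^3 - 5*d^2 - 4*d + 4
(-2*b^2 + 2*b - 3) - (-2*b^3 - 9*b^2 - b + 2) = 2*b^3 + 7*b^2 + 3*b - 5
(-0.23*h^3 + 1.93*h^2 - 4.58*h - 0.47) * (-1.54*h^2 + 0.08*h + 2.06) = 0.3542*h^5 - 2.9906*h^4 + 6.7338*h^3 + 4.3332*h^2 - 9.4724*h - 0.9682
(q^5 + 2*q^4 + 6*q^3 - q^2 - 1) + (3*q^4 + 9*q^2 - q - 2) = q^5 + 5*q^4 + 6*q^3 + 8*q^2 - q - 3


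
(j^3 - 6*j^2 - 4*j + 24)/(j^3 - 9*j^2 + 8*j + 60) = (j - 2)/(j - 5)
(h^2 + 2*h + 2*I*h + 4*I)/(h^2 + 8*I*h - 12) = (h + 2)/(h + 6*I)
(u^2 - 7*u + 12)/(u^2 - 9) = (u - 4)/(u + 3)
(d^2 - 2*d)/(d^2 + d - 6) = d/(d + 3)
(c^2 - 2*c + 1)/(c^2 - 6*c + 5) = (c - 1)/(c - 5)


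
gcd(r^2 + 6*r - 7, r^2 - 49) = r + 7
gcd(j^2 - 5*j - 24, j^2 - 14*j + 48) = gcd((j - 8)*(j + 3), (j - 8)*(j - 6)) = j - 8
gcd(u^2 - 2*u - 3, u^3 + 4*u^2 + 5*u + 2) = u + 1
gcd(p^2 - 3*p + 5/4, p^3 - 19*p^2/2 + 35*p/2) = p - 5/2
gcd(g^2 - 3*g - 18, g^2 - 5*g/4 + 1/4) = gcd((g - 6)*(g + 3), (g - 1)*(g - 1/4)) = 1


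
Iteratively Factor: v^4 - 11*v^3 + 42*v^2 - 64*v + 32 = (v - 4)*(v^3 - 7*v^2 + 14*v - 8) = (v - 4)^2*(v^2 - 3*v + 2) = (v - 4)^2*(v - 2)*(v - 1)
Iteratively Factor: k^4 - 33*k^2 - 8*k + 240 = (k + 4)*(k^3 - 4*k^2 - 17*k + 60) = (k + 4)^2*(k^2 - 8*k + 15) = (k - 3)*(k + 4)^2*(k - 5)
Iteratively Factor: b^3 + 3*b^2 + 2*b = (b + 2)*(b^2 + b) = b*(b + 2)*(b + 1)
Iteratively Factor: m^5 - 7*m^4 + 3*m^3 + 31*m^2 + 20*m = (m - 5)*(m^4 - 2*m^3 - 7*m^2 - 4*m) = m*(m - 5)*(m^3 - 2*m^2 - 7*m - 4) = m*(m - 5)*(m + 1)*(m^2 - 3*m - 4) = m*(m - 5)*(m + 1)^2*(m - 4)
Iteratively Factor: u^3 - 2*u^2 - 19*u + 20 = (u - 1)*(u^2 - u - 20) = (u - 1)*(u + 4)*(u - 5)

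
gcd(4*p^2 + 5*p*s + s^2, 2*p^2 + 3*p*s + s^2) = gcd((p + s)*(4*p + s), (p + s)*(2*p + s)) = p + s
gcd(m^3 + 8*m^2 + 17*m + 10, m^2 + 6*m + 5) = m^2 + 6*m + 5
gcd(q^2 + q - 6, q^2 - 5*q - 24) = q + 3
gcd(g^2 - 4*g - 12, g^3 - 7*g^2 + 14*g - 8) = 1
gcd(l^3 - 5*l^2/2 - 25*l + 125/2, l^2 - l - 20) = l - 5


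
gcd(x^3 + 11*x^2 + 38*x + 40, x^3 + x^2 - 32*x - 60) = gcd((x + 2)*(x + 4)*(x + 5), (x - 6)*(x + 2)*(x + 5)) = x^2 + 7*x + 10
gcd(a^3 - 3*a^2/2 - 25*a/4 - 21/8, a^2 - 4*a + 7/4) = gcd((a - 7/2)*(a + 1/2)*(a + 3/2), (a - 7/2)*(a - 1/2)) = a - 7/2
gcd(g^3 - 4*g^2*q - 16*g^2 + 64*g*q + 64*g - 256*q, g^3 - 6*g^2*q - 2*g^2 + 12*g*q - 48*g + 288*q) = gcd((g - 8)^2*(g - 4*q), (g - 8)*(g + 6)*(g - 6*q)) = g - 8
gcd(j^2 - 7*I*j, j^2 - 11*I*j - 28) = j - 7*I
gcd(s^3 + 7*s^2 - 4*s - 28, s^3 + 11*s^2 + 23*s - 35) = s + 7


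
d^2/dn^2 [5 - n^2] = -2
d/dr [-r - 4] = -1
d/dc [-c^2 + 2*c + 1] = 2 - 2*c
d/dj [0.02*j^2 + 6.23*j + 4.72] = 0.04*j + 6.23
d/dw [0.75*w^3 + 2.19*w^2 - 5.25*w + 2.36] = 2.25*w^2 + 4.38*w - 5.25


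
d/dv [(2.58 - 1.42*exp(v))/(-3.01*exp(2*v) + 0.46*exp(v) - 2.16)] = (-4.2742*exp(2*v) + 15.5316*exp(v) + 1.8804)*exp(v)/(9.0601*exp(4*v) - 2.7692*exp(3*v) + 13.2148*exp(2*v) - 1.9872*exp(v) + 4.6656)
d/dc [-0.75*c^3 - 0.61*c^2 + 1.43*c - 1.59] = -2.25*c^2 - 1.22*c + 1.43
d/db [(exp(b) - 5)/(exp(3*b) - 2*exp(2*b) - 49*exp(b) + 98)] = ((exp(b) - 5)*(-3*exp(2*b) + 4*exp(b) + 49) + exp(3*b) - 2*exp(2*b) - 49*exp(b) + 98)*exp(b)/(exp(3*b) - 2*exp(2*b) - 49*exp(b) + 98)^2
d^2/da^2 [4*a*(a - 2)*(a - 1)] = 24*a - 24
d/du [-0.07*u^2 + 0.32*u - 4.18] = 0.32 - 0.14*u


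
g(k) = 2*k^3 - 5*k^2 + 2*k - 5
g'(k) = 6*k^2 - 10*k + 2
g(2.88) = 7.06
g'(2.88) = 22.97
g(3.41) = 22.98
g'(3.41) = 37.67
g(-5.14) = -418.97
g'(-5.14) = 211.92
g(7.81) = 658.40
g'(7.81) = 289.88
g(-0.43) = -6.94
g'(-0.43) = 7.41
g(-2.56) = -76.44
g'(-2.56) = 66.92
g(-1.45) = -24.51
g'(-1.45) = 29.12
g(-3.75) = -188.28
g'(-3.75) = 123.88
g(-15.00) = -7910.00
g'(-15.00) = 1502.00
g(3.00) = 10.00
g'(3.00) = 26.00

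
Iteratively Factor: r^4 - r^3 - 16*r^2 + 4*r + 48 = (r - 4)*(r^3 + 3*r^2 - 4*r - 12) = (r - 4)*(r + 2)*(r^2 + r - 6) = (r - 4)*(r + 2)*(r + 3)*(r - 2)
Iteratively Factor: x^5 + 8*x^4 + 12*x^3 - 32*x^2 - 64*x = (x + 4)*(x^4 + 4*x^3 - 4*x^2 - 16*x) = (x + 4)^2*(x^3 - 4*x) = (x + 2)*(x + 4)^2*(x^2 - 2*x) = x*(x + 2)*(x + 4)^2*(x - 2)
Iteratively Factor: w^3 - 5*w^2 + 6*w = (w - 2)*(w^2 - 3*w) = (w - 3)*(w - 2)*(w)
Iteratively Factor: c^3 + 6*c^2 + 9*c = (c)*(c^2 + 6*c + 9) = c*(c + 3)*(c + 3)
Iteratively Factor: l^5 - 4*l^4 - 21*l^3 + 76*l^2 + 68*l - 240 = (l - 2)*(l^4 - 2*l^3 - 25*l^2 + 26*l + 120) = (l - 2)*(l + 2)*(l^3 - 4*l^2 - 17*l + 60) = (l - 5)*(l - 2)*(l + 2)*(l^2 + l - 12) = (l - 5)*(l - 3)*(l - 2)*(l + 2)*(l + 4)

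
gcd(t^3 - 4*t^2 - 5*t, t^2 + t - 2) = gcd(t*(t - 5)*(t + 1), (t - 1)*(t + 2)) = 1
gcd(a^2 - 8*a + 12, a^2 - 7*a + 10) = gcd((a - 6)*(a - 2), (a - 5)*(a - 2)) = a - 2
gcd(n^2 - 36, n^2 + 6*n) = n + 6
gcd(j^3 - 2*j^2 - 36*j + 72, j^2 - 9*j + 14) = j - 2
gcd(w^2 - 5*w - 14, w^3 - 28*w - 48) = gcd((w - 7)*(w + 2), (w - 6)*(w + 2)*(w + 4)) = w + 2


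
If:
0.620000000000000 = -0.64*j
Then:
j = -0.97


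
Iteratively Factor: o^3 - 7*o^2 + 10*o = (o)*(o^2 - 7*o + 10) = o*(o - 5)*(o - 2)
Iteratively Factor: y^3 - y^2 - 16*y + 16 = (y - 1)*(y^2 - 16) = (y - 4)*(y - 1)*(y + 4)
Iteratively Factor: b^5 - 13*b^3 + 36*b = (b - 3)*(b^4 + 3*b^3 - 4*b^2 - 12*b) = (b - 3)*(b - 2)*(b^3 + 5*b^2 + 6*b) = b*(b - 3)*(b - 2)*(b^2 + 5*b + 6) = b*(b - 3)*(b - 2)*(b + 3)*(b + 2)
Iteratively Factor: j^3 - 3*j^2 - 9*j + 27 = (j - 3)*(j^2 - 9) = (j - 3)^2*(j + 3)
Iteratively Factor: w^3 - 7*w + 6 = (w - 2)*(w^2 + 2*w - 3) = (w - 2)*(w - 1)*(w + 3)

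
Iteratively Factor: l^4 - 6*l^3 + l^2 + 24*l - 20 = (l - 2)*(l^3 - 4*l^2 - 7*l + 10) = (l - 2)*(l - 1)*(l^2 - 3*l - 10) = (l - 2)*(l - 1)*(l + 2)*(l - 5)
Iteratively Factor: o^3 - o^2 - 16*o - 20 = (o + 2)*(o^2 - 3*o - 10) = (o - 5)*(o + 2)*(o + 2)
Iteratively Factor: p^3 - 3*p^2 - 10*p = (p + 2)*(p^2 - 5*p) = (p - 5)*(p + 2)*(p)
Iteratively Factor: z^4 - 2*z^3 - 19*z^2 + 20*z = (z)*(z^3 - 2*z^2 - 19*z + 20) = z*(z - 5)*(z^2 + 3*z - 4) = z*(z - 5)*(z - 1)*(z + 4)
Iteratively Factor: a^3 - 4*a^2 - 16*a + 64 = (a - 4)*(a^2 - 16) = (a - 4)*(a + 4)*(a - 4)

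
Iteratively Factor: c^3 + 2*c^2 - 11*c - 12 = (c + 1)*(c^2 + c - 12) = (c - 3)*(c + 1)*(c + 4)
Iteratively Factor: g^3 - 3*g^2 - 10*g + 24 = (g + 3)*(g^2 - 6*g + 8) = (g - 2)*(g + 3)*(g - 4)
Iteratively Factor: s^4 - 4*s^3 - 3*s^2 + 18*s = (s)*(s^3 - 4*s^2 - 3*s + 18) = s*(s - 3)*(s^2 - s - 6) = s*(s - 3)^2*(s + 2)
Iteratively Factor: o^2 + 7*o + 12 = (o + 3)*(o + 4)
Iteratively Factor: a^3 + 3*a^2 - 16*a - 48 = (a + 4)*(a^2 - a - 12) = (a + 3)*(a + 4)*(a - 4)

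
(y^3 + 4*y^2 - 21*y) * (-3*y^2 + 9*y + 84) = -3*y^5 - 3*y^4 + 183*y^3 + 147*y^2 - 1764*y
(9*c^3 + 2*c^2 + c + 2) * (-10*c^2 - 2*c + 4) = -90*c^5 - 38*c^4 + 22*c^3 - 14*c^2 + 8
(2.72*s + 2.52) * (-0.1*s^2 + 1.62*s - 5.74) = -0.272*s^3 + 4.1544*s^2 - 11.5304*s - 14.4648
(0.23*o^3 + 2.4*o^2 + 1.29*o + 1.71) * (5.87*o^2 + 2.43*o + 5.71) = 1.3501*o^5 + 14.6469*o^4 + 14.7176*o^3 + 26.8764*o^2 + 11.5212*o + 9.7641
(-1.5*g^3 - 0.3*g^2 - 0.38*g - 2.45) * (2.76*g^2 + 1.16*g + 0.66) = -4.14*g^5 - 2.568*g^4 - 2.3868*g^3 - 7.4008*g^2 - 3.0928*g - 1.617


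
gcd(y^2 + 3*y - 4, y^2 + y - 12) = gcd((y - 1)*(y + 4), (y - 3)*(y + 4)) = y + 4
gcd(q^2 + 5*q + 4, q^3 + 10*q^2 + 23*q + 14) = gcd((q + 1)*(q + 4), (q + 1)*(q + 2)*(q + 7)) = q + 1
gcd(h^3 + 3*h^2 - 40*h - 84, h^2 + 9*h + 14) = h^2 + 9*h + 14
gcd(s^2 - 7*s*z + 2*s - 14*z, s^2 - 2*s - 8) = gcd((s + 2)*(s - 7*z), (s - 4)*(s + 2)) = s + 2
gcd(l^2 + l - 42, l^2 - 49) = l + 7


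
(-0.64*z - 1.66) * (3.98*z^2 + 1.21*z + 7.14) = -2.5472*z^3 - 7.3812*z^2 - 6.5782*z - 11.8524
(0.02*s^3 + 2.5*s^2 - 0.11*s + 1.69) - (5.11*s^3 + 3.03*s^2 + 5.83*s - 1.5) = -5.09*s^3 - 0.53*s^2 - 5.94*s + 3.19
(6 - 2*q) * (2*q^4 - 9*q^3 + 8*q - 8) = -4*q^5 + 30*q^4 - 54*q^3 - 16*q^2 + 64*q - 48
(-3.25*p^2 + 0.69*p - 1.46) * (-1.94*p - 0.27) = 6.305*p^3 - 0.4611*p^2 + 2.6461*p + 0.3942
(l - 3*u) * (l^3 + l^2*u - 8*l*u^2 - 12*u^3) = l^4 - 2*l^3*u - 11*l^2*u^2 + 12*l*u^3 + 36*u^4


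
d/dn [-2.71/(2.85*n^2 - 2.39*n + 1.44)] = (15.447*n - 6.4769)/(2.85*n^2 - 2.39*n + 1.44)^2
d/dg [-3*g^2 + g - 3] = 1 - 6*g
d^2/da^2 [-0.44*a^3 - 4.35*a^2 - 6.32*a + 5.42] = -2.64*a - 8.7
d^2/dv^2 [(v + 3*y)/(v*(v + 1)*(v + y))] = 2*(-v^2*(v + 1)^2*(v + y) + v^2*(v + 1)^2*(v + 3*y) - v^2*(v + 1)*(v + y)^2 + v^2*(v + 1)*(v + y)*(v + 3*y) + v^2*(v + y)^2*(v + 3*y) - v*(v + 1)^2*(v + y)^2 + v*(v + 1)^2*(v + y)*(v + 3*y) + v*(v + 1)*(v + y)^2*(v + 3*y) + (v + 1)^2*(v + y)^2*(v + 3*y))/(v^3*(v + 1)^3*(v + y)^3)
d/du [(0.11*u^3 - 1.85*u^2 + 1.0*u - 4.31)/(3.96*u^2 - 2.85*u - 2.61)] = (0.4356*u^4 - 0.627000000000001*u^3 + 0.451200000000002*u^2 + 43.7922*u - 14.8935)/(15.6816*u^4 - 22.572*u^3 - 12.5487*u^2 + 14.877*u + 6.8121)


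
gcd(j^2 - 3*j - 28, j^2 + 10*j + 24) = j + 4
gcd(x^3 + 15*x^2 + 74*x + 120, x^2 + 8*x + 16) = x + 4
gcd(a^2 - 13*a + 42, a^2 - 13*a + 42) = a^2 - 13*a + 42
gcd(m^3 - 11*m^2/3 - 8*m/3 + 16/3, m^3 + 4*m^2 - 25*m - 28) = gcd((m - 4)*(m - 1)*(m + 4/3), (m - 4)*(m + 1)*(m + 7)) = m - 4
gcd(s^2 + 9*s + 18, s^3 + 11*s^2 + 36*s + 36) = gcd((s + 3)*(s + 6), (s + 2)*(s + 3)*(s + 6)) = s^2 + 9*s + 18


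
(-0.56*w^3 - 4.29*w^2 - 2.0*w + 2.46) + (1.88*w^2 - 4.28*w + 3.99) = -0.56*w^3 - 2.41*w^2 - 6.28*w + 6.45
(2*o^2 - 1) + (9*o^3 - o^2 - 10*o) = 9*o^3 + o^2 - 10*o - 1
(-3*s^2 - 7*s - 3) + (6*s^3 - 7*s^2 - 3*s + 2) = 6*s^3 - 10*s^2 - 10*s - 1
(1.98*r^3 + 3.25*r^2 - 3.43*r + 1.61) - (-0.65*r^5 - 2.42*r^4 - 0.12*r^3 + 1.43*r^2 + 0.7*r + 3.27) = 0.65*r^5 + 2.42*r^4 + 2.1*r^3 + 1.82*r^2 - 4.13*r - 1.66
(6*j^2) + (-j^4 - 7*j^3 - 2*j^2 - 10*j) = -j^4 - 7*j^3 + 4*j^2 - 10*j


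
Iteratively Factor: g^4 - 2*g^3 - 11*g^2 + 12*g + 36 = (g + 2)*(g^3 - 4*g^2 - 3*g + 18) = (g - 3)*(g + 2)*(g^2 - g - 6) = (g - 3)*(g + 2)^2*(g - 3)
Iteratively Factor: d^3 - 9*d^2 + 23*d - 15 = (d - 1)*(d^2 - 8*d + 15) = (d - 5)*(d - 1)*(d - 3)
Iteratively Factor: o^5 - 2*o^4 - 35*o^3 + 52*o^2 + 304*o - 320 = (o - 5)*(o^4 + 3*o^3 - 20*o^2 - 48*o + 64) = (o - 5)*(o - 4)*(o^3 + 7*o^2 + 8*o - 16) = (o - 5)*(o - 4)*(o - 1)*(o^2 + 8*o + 16) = (o - 5)*(o - 4)*(o - 1)*(o + 4)*(o + 4)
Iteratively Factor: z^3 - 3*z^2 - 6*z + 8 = (z - 4)*(z^2 + z - 2) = (z - 4)*(z - 1)*(z + 2)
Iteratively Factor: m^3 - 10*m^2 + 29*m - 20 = (m - 5)*(m^2 - 5*m + 4) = (m - 5)*(m - 1)*(m - 4)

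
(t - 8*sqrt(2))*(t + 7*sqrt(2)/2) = t^2 - 9*sqrt(2)*t/2 - 56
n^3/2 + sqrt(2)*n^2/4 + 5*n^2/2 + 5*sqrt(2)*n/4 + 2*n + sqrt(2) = (n/2 + 1/2)*(n + 4)*(n + sqrt(2)/2)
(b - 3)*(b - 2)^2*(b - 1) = b^4 - 8*b^3 + 23*b^2 - 28*b + 12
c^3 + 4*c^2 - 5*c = c*(c - 1)*(c + 5)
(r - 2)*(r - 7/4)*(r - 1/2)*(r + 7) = r^4 + 11*r^3/4 - 195*r^2/8 + 287*r/8 - 49/4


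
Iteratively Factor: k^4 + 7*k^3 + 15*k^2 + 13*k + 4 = (k + 1)*(k^3 + 6*k^2 + 9*k + 4) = (k + 1)^2*(k^2 + 5*k + 4) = (k + 1)^3*(k + 4)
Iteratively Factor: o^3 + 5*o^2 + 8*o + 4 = (o + 1)*(o^2 + 4*o + 4) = (o + 1)*(o + 2)*(o + 2)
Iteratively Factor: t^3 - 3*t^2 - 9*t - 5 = (t + 1)*(t^2 - 4*t - 5) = (t - 5)*(t + 1)*(t + 1)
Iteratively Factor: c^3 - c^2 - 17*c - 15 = (c - 5)*(c^2 + 4*c + 3) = (c - 5)*(c + 1)*(c + 3)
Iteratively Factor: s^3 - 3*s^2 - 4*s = (s)*(s^2 - 3*s - 4) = s*(s + 1)*(s - 4)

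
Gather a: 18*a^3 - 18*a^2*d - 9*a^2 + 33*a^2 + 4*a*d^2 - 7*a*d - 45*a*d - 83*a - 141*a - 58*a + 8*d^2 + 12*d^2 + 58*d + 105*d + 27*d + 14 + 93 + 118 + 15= 18*a^3 + a^2*(24 - 18*d) + a*(4*d^2 - 52*d - 282) + 20*d^2 + 190*d + 240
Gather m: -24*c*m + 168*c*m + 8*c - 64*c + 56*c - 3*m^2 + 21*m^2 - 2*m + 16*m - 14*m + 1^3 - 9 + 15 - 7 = 144*c*m + 18*m^2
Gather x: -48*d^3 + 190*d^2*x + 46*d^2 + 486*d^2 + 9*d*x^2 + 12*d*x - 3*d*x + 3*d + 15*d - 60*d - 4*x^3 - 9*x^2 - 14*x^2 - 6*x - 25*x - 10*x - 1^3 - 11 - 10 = -48*d^3 + 532*d^2 - 42*d - 4*x^3 + x^2*(9*d - 23) + x*(190*d^2 + 9*d - 41) - 22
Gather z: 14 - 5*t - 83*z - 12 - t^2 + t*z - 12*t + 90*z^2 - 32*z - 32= -t^2 - 17*t + 90*z^2 + z*(t - 115) - 30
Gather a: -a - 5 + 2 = -a - 3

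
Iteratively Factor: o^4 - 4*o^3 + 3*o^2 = (o)*(o^3 - 4*o^2 + 3*o) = o^2*(o^2 - 4*o + 3) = o^2*(o - 3)*(o - 1)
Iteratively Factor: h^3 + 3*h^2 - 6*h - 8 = (h + 4)*(h^2 - h - 2) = (h - 2)*(h + 4)*(h + 1)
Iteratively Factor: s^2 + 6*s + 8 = (s + 4)*(s + 2)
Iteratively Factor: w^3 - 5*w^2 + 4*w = (w)*(w^2 - 5*w + 4) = w*(w - 1)*(w - 4)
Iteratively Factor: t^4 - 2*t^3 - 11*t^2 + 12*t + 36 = (t - 3)*(t^3 + t^2 - 8*t - 12) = (t - 3)^2*(t^2 + 4*t + 4) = (t - 3)^2*(t + 2)*(t + 2)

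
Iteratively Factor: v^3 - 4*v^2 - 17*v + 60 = (v + 4)*(v^2 - 8*v + 15) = (v - 5)*(v + 4)*(v - 3)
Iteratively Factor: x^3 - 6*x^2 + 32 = (x - 4)*(x^2 - 2*x - 8) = (x - 4)^2*(x + 2)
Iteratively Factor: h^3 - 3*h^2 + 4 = (h + 1)*(h^2 - 4*h + 4) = (h - 2)*(h + 1)*(h - 2)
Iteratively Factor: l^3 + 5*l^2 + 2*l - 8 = (l + 4)*(l^2 + l - 2) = (l - 1)*(l + 4)*(l + 2)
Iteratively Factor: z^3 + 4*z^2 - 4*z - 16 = (z + 4)*(z^2 - 4) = (z - 2)*(z + 4)*(z + 2)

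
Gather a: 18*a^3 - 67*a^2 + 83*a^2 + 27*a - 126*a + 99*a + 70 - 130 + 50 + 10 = 18*a^3 + 16*a^2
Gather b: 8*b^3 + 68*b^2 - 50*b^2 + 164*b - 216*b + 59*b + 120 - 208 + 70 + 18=8*b^3 + 18*b^2 + 7*b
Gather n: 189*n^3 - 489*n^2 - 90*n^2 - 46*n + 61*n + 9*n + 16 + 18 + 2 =189*n^3 - 579*n^2 + 24*n + 36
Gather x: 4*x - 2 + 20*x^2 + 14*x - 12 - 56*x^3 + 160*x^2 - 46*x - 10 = -56*x^3 + 180*x^2 - 28*x - 24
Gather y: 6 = 6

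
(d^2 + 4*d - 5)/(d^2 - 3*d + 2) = (d + 5)/(d - 2)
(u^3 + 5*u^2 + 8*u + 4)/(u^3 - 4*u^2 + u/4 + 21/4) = 4*(u^2 + 4*u + 4)/(4*u^2 - 20*u + 21)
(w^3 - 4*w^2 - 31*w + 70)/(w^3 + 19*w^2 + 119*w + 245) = (w^2 - 9*w + 14)/(w^2 + 14*w + 49)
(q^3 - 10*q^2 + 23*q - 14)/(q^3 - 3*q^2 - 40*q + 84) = (q - 1)/(q + 6)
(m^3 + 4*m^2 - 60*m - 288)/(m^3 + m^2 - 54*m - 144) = (m + 6)/(m + 3)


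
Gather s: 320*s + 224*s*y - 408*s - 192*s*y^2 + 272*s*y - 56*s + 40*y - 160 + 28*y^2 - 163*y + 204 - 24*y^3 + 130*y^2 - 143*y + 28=s*(-192*y^2 + 496*y - 144) - 24*y^3 + 158*y^2 - 266*y + 72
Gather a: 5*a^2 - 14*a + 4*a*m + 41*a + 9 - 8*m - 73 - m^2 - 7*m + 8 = 5*a^2 + a*(4*m + 27) - m^2 - 15*m - 56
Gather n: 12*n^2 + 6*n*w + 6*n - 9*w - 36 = 12*n^2 + n*(6*w + 6) - 9*w - 36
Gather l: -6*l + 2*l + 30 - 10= 20 - 4*l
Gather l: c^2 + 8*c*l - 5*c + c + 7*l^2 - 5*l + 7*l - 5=c^2 - 4*c + 7*l^2 + l*(8*c + 2) - 5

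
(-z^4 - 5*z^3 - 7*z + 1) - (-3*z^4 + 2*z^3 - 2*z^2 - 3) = 2*z^4 - 7*z^3 + 2*z^2 - 7*z + 4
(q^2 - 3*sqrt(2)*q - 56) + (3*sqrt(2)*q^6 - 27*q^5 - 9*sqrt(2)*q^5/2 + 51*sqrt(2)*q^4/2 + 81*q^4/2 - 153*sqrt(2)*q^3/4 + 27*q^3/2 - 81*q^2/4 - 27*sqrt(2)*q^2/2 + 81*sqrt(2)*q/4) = 3*sqrt(2)*q^6 - 27*q^5 - 9*sqrt(2)*q^5/2 + 51*sqrt(2)*q^4/2 + 81*q^4/2 - 153*sqrt(2)*q^3/4 + 27*q^3/2 - 77*q^2/4 - 27*sqrt(2)*q^2/2 + 69*sqrt(2)*q/4 - 56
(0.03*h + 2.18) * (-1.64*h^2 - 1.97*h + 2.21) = -0.0492*h^3 - 3.6343*h^2 - 4.2283*h + 4.8178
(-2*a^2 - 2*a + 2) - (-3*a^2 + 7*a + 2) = a^2 - 9*a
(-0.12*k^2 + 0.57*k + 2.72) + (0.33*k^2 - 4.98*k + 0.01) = 0.21*k^2 - 4.41*k + 2.73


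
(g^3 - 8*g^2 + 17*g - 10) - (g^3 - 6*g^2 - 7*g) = -2*g^2 + 24*g - 10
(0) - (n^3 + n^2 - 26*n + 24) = -n^3 - n^2 + 26*n - 24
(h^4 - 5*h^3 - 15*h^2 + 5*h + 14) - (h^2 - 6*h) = h^4 - 5*h^3 - 16*h^2 + 11*h + 14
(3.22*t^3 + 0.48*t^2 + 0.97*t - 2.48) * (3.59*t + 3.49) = 11.5598*t^4 + 12.961*t^3 + 5.1575*t^2 - 5.5179*t - 8.6552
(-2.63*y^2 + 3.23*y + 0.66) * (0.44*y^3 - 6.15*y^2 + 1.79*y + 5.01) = -1.1572*y^5 + 17.5957*y^4 - 24.2818*y^3 - 11.4536*y^2 + 17.3637*y + 3.3066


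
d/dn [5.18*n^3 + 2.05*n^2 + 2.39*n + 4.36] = 15.54*n^2 + 4.1*n + 2.39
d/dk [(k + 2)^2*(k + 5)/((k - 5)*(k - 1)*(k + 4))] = (-11*k^4 - 86*k^3 - 123*k^2 + 440*k + 860)/(k^6 - 4*k^5 - 34*k^4 + 116*k^3 + 281*k^2 - 760*k + 400)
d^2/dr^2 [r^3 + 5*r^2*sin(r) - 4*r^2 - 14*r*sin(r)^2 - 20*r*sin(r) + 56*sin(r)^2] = -5*r^2*sin(r) + 20*sqrt(2)*r*sin(r + pi/4) - 28*r*cos(2*r) + 6*r + 10*sin(r) - 28*sin(2*r) - 40*cos(r) + 112*cos(2*r) - 8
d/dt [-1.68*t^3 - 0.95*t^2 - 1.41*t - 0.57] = -5.04*t^2 - 1.9*t - 1.41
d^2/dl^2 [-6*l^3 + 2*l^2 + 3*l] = 4 - 36*l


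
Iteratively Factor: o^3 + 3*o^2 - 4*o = (o + 4)*(o^2 - o) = o*(o + 4)*(o - 1)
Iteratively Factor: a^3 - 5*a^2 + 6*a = (a - 2)*(a^2 - 3*a) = (a - 3)*(a - 2)*(a)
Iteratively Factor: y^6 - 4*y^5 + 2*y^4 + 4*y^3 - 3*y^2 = (y)*(y^5 - 4*y^4 + 2*y^3 + 4*y^2 - 3*y) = y*(y + 1)*(y^4 - 5*y^3 + 7*y^2 - 3*y) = y*(y - 1)*(y + 1)*(y^3 - 4*y^2 + 3*y) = y*(y - 1)^2*(y + 1)*(y^2 - 3*y) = y*(y - 3)*(y - 1)^2*(y + 1)*(y)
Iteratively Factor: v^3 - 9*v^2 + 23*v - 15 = (v - 1)*(v^2 - 8*v + 15) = (v - 5)*(v - 1)*(v - 3)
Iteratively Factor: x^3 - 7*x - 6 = (x + 2)*(x^2 - 2*x - 3) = (x + 1)*(x + 2)*(x - 3)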